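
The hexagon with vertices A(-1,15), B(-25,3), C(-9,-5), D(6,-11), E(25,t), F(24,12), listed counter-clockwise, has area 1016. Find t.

-24

Write out the shoelace sum; only the two edges meeting at E involve t:
2·Area = [(6·t − 25·(-11)) + (25·12 − 24·t)] + 1025
       = -18·t + 1600 = 2032
⇒ t = -24.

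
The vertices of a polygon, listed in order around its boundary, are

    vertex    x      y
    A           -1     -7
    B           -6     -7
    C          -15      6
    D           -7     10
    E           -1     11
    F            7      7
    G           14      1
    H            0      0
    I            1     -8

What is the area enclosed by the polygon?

270.5

Apply Gauss's area formula: 2A = Σ (x_i·y_{i+1} − x_{i+1}·y_i), indices taken mod 9.
Σ = (-35) + (-141) + (-108) + (-67) + (-84) + (-91) + (0) + (0) + (-15) = -541
Area = |Σ|/2 = 270.5.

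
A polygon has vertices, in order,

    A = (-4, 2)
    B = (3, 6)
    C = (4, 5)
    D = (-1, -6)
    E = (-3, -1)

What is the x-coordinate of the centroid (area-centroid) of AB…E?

-16/85

Apply Gauss's area formula. First the cross-terms c_i = x_i·y_{i+1} − x_{i+1}·y_i:
  -30, -9, -19, -17, -10  ⇒  2A = -85, A = -42.5.
Then Σ (x_i + x_{i+1})·c_i = 48, so x̄ = 48 / (6·(-42.5)) = -16/85.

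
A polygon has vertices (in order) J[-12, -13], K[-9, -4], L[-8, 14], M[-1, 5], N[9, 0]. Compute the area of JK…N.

Apply Gauss's area formula: 2A = Σ (x_i·y_{i+1} − x_{i+1}·y_i), indices taken mod 5.
Σ = (-69) + (-158) + (-26) + (-45) + (-117) = -415
Area = |Σ|/2 = 207.5.

207.5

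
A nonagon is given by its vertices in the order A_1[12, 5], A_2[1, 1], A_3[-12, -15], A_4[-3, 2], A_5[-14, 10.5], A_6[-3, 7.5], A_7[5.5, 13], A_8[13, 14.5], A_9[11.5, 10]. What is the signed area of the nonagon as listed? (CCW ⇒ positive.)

-205.375

Apply the surveyor's formula: 2A = Σ (x_i·y_{i+1} − x_{i+1}·y_i), indices taken mod 9.
Σ = (7) + (-3) + (-69) + (-3.5) + (-73.5) + (-80.25) + (-89.25) + (-36.75) + (-62.5) = -410.75
Signed area = Σ/2 = -205.375 (negative ⇒ clockwise traversal).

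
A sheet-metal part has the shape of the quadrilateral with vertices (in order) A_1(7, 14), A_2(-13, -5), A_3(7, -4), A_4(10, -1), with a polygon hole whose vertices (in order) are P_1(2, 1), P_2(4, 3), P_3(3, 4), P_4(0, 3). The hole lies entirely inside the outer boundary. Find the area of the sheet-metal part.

201

Outer boundary:
Cross-terms: 147, 87, 33, 147  ⇒  Σ = 414
Area = |Σ|/2 = 207.
Hole:
Apply the surveyor's formula: 2A = Σ (x_i·y_{i+1} − x_{i+1}·y_i), indices taken mod 4.
Σ = (2) + (7) + (9) + (-6) = 12
Area = |Σ|/2 = 6.
Net area = 207 − 6 = 201.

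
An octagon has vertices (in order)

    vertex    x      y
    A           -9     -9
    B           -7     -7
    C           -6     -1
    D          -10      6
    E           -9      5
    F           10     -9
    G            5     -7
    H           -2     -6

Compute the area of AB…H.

Σ = (0) + (-35) + (-46) + (4) + (31) + (-25) + (-44) + (-36) = -151
Area = |Σ|/2 = 75.5.

75.5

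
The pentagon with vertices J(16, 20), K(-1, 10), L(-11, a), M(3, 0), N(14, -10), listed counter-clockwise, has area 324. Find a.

13

Write out the shoelace sum; only the two edges meeting at L involve a:
2·Area = [((-1)·a − (-11)·10) + ((-11)·0 − 3·a)] + 590
       = -4·a + 700 = 648
⇒ a = 13.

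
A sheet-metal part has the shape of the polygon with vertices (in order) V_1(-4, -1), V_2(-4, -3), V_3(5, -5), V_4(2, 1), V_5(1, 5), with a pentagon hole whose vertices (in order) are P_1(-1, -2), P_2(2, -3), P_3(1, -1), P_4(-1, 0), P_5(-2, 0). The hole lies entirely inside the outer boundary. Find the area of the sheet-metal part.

37.5

Outer boundary:
Apply the shoelace (surveyor's) formula: 2A = Σ (x_i·y_{i+1} − x_{i+1}·y_i), indices taken mod 5.
V_1→V_2: (-4)(-3) − (-4)(-1) = 8
V_2→V_3: (-4)(-5) − (5)(-3) = 35
V_3→V_4: (5)(1) − (2)(-5) = 15
V_4→V_5: (2)(5) − (1)(1) = 9
V_5→V_1: (1)(-1) − (-4)(5) = 19
Σ = 86
Area = |Σ|/2 = 43.
Hole:
Apply Gauss's area formula: 2A = Σ (x_i·y_{i+1} − x_{i+1}·y_i), indices taken mod 5.
Σ = (7) + (1) + (-1) + (0) + (4) = 11
Area = |Σ|/2 = 5.5.
Net area = 43 − 5.5 = 37.5.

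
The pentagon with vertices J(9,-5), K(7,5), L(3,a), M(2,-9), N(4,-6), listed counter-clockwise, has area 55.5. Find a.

Write out the shoelace sum; only the two edges meeting at L involve a:
2·Area = [(7·a − 3·5) + (3·(-9) − 2·a)] + 138
       = 5·a + 96 = 111
⇒ a = 3.

3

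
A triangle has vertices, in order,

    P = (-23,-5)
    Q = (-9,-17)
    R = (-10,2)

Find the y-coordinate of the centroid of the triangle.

Apply the shoelace (surveyor's) formula. First the cross-terms c_i = x_i·y_{i+1} − x_{i+1}·y_i:
  346, -188, 96  ⇒  2A = 254, A = 127.
Then Σ (y_i + y_{i+1})·c_i = -5080, so ȳ = -5080 / (6·127) = -20/3.

-20/3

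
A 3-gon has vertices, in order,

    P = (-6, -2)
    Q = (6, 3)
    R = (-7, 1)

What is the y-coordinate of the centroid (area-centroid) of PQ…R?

2/3

Apply Gauss's area formula. First the cross-terms c_i = x_i·y_{i+1} − x_{i+1}·y_i:
  -6, 27, 20  ⇒  2A = 41, A = 20.5.
Then Σ (y_i + y_{i+1})·c_i = 82, so ȳ = 82 / (6·20.5) = 2/3.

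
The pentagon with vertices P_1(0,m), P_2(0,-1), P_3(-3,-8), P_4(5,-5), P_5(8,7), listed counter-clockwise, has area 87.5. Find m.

The doubled signed area Σ (x_i y_{i+1} − x_{i+1} y_i) is linear in m.
With m=0 it equals 127; the coefficient of m is 8 (from the two edges through P_1).
So 8·m + 127 = 2·87.5 = 175 ⇒ m = 6.

6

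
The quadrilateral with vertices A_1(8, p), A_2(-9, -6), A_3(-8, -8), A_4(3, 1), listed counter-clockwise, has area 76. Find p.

The doubled signed area Σ (x_i y_{i+1} − x_{i+1} y_i) is linear in p.
With p=0 it equals -16; the coefficient of p is 12 (from the two edges through A_1).
So 12·p + -16 = 2·76 = 152 ⇒ p = 14.

14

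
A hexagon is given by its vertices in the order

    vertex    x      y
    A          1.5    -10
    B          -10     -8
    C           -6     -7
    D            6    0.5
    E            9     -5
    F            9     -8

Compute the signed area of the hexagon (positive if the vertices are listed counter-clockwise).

-95.25

Σ = (-112) + (22) + (39) + (-34.5) + (-27) + (-78) = -190.5
Signed area = Σ/2 = -95.25 (negative ⇒ clockwise traversal).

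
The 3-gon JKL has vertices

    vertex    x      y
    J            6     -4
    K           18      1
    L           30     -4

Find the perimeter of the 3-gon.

|JK| = √((12)² + (5)²) = √169 = 13
|KL| = √((12)² + (-5)²) = √169 = 13
|LJ| = √((-24)² + (0)²) = √576 = 24
Perimeter = 13 + 13 + 24 = 50.

50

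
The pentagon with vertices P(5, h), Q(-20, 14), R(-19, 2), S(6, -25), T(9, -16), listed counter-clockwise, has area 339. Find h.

The doubled signed area Σ (x_i y_{i+1} − x_{i+1} y_i) is linear in h.
With h=0 it equals 968; the coefficient of h is 29 (from the two edges through P).
So 29·h + 968 = 2·339 = 678 ⇒ h = -10.

-10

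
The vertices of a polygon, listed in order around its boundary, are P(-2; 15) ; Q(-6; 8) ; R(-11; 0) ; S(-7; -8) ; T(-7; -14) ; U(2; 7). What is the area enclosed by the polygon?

157.5

P→Q: (-2)(8) − (-6)(15) = 74
Q→R: (-6)(0) − (-11)(8) = 88
R→S: (-11)(-8) − (-7)(0) = 88
S→T: (-7)(-14) − (-7)(-8) = 42
T→U: (-7)(7) − (2)(-14) = -21
U→P: (2)(15) − (-2)(7) = 44
Σ = 315
Area = |Σ|/2 = 157.5.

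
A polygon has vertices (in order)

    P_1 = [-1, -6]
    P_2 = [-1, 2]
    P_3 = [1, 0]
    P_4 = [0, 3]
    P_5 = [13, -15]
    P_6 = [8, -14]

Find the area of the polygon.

85

Apply the shoelace (surveyor's) formula: 2A = Σ (x_i·y_{i+1} − x_{i+1}·y_i), indices taken mod 6.
Cross-terms: -8, -2, 3, -39, -62, -62  ⇒  Σ = -170
Area = |Σ|/2 = 85.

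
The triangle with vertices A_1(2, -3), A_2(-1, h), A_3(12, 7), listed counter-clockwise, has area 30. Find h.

The doubled signed area Σ (x_i y_{i+1} − x_{i+1} y_i) is linear in h.
With h=0 it equals -60; the coefficient of h is -10 (from the two edges through A_2).
So -10·h + -60 = 2·30 = 60 ⇒ h = -12.

-12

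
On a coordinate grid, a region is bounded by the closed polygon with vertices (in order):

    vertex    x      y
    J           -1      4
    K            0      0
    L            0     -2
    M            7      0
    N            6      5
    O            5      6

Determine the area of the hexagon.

43

Apply Gauss's area formula: 2A = Σ (x_i·y_{i+1} − x_{i+1}·y_i), indices taken mod 6.
Σ = (0) + (0) + (14) + (35) + (11) + (26) = 86
Area = |Σ|/2 = 43.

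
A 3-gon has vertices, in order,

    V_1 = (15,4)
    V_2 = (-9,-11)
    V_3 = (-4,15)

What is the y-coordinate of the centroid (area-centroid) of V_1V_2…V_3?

8/3

Apply the surveyor's formula. First the cross-terms c_i = x_i·y_{i+1} − x_{i+1}·y_i:
  -129, -179, -241  ⇒  2A = -549, A = -274.5.
Then Σ (y_i + y_{i+1})·c_i = -4392, so ȳ = -4392 / (6·(-274.5)) = 8/3.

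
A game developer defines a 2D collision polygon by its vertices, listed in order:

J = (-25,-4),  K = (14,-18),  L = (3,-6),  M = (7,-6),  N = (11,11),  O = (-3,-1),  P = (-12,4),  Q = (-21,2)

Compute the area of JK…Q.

417.5

Σ = (506) + (-30) + (24) + (143) + (22) + (-24) + (60) + (134) = 835
Area = |Σ|/2 = 417.5.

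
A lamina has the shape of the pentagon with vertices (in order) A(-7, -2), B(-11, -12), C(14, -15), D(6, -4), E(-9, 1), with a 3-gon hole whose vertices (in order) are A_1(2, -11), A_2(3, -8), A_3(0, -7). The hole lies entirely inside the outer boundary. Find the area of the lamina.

207

Outer boundary:
Apply the shoelace (surveyor's) formula: 2A = Σ (x_i·y_{i+1} − x_{i+1}·y_i), indices taken mod 5.
Σ = (62) + (333) + (34) + (-30) + (25) = 424
Area = |Σ|/2 = 212.
Hole:
Σ = (17) + (-21) + (14) = 10
Area = |Σ|/2 = 5.
Net area = 212 − 5 = 207.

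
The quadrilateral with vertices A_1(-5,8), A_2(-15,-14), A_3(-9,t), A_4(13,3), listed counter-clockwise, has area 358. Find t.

-20

The doubled signed area Σ (x_i y_{i+1} − x_{i+1} y_i) is linear in t.
With t=0 it equals 156; the coefficient of t is -28 (from the two edges through A_3).
So -28·t + 156 = 2·358 = 716 ⇒ t = -20.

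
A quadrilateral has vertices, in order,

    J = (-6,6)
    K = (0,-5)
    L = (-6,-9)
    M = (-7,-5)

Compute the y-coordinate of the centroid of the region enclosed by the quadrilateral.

-8/3

Apply Gauss's area formula. First the cross-terms c_i = x_i·y_{i+1} − x_{i+1}·y_i:
  30, -30, -33, -72  ⇒  2A = -105, A = -52.5.
Then Σ (y_i + y_{i+1})·c_i = 840, so ȳ = 840 / (6·(-52.5)) = -8/3.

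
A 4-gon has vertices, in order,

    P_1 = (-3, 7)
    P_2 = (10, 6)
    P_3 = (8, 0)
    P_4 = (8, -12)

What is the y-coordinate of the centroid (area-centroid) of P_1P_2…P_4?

Apply the surveyor's formula. First the cross-terms c_i = x_i·y_{i+1} − x_{i+1}·y_i:
  -88, -48, -96, 20  ⇒  2A = -212, A = -106.
Then Σ (y_i + y_{i+1})·c_i = -380, so ȳ = -380 / (6·(-106)) = 95/159.

95/159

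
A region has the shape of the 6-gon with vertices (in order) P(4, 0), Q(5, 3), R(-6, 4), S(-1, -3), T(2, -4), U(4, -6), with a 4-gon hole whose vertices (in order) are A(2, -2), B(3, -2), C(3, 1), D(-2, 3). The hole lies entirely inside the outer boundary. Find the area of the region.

Outer boundary:
Apply the shoelace formula: 2A = Σ (x_i·y_{i+1} − x_{i+1}·y_i), indices taken mod 6.
Σ = (12) + (38) + (22) + (10) + (4) + (24) = 110
Area = |Σ|/2 = 55.
Hole:
Apply Gauss's area formula: 2A = Σ (x_i·y_{i+1} − x_{i+1}·y_i), indices taken mod 4.
Cross-terms: 2, 9, 11, -2  ⇒  Σ = 20
Area = |Σ|/2 = 10.
Net area = 55 − 10 = 45.

45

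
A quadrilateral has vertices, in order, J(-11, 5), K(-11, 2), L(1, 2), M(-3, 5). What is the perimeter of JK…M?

|JK| = √((0)² + (-3)²) = √9 = 3
|KL| = √((12)² + (0)²) = √144 = 12
|LM| = √((-4)² + (3)²) = √25 = 5
|MJ| = √((-8)² + (0)²) = √64 = 8
Perimeter = 3 + 12 + 5 + 8 = 28.

28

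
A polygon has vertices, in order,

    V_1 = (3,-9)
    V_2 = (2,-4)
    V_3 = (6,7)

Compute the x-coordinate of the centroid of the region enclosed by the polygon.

Apply the surveyor's formula. First the cross-terms c_i = x_i·y_{i+1} − x_{i+1}·y_i:
  6, 38, -75  ⇒  2A = -31, A = -15.5.
Then Σ (x_i + x_{i+1})·c_i = -341, so x̄ = -341 / (6·(-15.5)) = 11/3.

11/3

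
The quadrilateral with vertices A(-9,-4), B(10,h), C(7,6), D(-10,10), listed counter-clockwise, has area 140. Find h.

Write out the shoelace sum; only the two edges meeting at B involve h:
2·Area = [((-9)·h − 10·(-4)) + (10·6 − 7·h)] + 260
       = -16·h + 360 = 280
⇒ h = 5.

5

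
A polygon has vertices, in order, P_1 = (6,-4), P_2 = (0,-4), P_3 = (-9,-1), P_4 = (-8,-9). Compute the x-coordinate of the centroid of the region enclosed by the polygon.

-137/33

Apply Gauss's area formula. First the cross-terms c_i = x_i·y_{i+1} − x_{i+1}·y_i:
  -24, -36, 73, 86  ⇒  2A = 99, A = 49.5.
Then Σ (x_i + x_{i+1})·c_i = -1233, so x̄ = -1233 / (6·49.5) = -137/33.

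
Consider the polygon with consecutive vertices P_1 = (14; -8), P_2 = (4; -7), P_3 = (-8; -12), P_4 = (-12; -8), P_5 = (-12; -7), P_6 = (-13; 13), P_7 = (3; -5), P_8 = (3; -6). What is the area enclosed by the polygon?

213

Apply the shoelace formula: 2A = Σ (x_i·y_{i+1} − x_{i+1}·y_i), indices taken mod 8.
P_1→P_2: (14)(-7) − (4)(-8) = -66
P_2→P_3: (4)(-12) − (-8)(-7) = -104
P_3→P_4: (-8)(-8) − (-12)(-12) = -80
P_4→P_5: (-12)(-7) − (-12)(-8) = -12
P_5→P_6: (-12)(13) − (-13)(-7) = -247
P_6→P_7: (-13)(-5) − (3)(13) = 26
P_7→P_8: (3)(-6) − (3)(-5) = -3
P_8→P_1: (3)(-8) − (14)(-6) = 60
Σ = -426
Area = |Σ|/2 = 213.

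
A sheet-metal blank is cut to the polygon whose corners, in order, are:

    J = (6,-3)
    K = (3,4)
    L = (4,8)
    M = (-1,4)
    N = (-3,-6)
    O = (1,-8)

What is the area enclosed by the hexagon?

Cross-terms: 33, 8, 24, 18, 30, 45  ⇒  Σ = 158
Area = |Σ|/2 = 79.

79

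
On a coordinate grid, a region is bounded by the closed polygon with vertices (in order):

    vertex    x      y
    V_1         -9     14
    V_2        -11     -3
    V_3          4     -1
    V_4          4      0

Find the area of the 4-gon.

Apply the shoelace (surveyor's) formula: 2A = Σ (x_i·y_{i+1} − x_{i+1}·y_i), indices taken mod 4.
Cross-terms: 181, 23, 4, 56  ⇒  Σ = 264
Area = |Σ|/2 = 132.

132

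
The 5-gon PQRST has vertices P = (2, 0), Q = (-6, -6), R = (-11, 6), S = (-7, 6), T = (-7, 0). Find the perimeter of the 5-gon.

42

|PQ| = √((-8)² + (-6)²) = √100 = 10
|QR| = √((-5)² + (12)²) = √169 = 13
|RS| = √((4)² + (0)²) = √16 = 4
|ST| = √((0)² + (-6)²) = √36 = 6
|TP| = √((9)² + (0)²) = √81 = 9
Perimeter = 10 + 13 + 4 + 6 + 9 = 42.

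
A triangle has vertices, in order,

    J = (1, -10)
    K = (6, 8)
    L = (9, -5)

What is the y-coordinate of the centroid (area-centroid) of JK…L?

-7/3

Apply Gauss's area formula. First the cross-terms c_i = x_i·y_{i+1} − x_{i+1}·y_i:
  68, -102, -85  ⇒  2A = -119, A = -59.5.
Then Σ (y_i + y_{i+1})·c_i = 833, so ȳ = 833 / (6·(-59.5)) = -7/3.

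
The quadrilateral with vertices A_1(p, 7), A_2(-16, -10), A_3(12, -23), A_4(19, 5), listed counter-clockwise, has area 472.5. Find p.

The doubled signed area Σ (x_i y_{i+1} − x_{i+1} y_i) is linear in p.
With p=0 it equals 1230; the coefficient of p is -15 (from the two edges through A_1).
So -15·p + 1230 = 2·472.5 = 945 ⇒ p = 19.

19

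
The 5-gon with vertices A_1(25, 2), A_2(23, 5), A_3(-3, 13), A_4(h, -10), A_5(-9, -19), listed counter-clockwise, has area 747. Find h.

The doubled signed area Σ (x_i y_{i+1} − x_{i+1} y_i) is linear in h.
With h=0 it equals 790; the coefficient of h is -32 (from the two edges through A_4).
So -32·h + 790 = 2·747 = 1494 ⇒ h = -22.

-22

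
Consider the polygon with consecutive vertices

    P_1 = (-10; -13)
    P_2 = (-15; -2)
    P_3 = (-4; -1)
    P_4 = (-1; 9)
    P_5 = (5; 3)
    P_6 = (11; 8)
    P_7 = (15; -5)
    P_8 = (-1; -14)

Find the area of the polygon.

381.5

Apply Gauss's area formula: 2A = Σ (x_i·y_{i+1} − x_{i+1}·y_i), indices taken mod 8.
Σ = (-175) + (7) + (-37) + (-48) + (7) + (-175) + (-215) + (-127) = -763
Area = |Σ|/2 = 381.5.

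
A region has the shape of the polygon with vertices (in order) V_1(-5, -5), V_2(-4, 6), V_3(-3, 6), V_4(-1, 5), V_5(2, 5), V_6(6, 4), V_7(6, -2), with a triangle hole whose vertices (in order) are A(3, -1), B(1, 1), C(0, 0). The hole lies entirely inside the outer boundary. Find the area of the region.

Outer boundary:
Σ = (-50) + (-6) + (-9) + (-15) + (-22) + (-36) + (-40) = -178
Area = |Σ|/2 = 89.
Hole:
Σ = (4) + (0) + (0) = 4
Area = |Σ|/2 = 2.
Net area = 89 − 2 = 87.

87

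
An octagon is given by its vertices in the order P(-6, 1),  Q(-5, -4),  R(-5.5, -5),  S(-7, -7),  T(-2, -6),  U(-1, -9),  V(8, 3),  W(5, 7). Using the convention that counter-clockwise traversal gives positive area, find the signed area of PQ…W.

P→Q: (-6)(-4) − (-5)(1) = 29
Q→R: (-5)(-5) − (-5.5)(-4) = 3
R→S: (-5.5)(-7) − (-7)(-5) = 3.5
S→T: (-7)(-6) − (-2)(-7) = 28
T→U: (-2)(-9) − (-1)(-6) = 12
U→V: (-1)(3) − (8)(-9) = 69
V→W: (8)(7) − (5)(3) = 41
W→P: (5)(1) − (-6)(7) = 47
Σ = 232.5
Signed area = Σ/2 = 116.25 (positive ⇒ counter-clockwise traversal).

116.25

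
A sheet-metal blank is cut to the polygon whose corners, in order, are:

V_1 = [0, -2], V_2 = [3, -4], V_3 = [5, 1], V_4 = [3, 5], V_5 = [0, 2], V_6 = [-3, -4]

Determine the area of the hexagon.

Apply the shoelace formula: 2A = Σ (x_i·y_{i+1} − x_{i+1}·y_i), indices taken mod 6.
Σ = (6) + (23) + (22) + (6) + (6) + (6) = 69
Area = |Σ|/2 = 34.5.

34.5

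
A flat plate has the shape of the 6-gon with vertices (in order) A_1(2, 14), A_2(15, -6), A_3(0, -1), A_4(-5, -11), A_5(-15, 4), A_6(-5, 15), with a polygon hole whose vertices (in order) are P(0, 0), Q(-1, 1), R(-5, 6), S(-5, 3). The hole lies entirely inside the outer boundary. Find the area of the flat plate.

Outer boundary:
Cross-terms: -222, -15, -5, -185, -205, -100  ⇒  Σ = -732
Area = |Σ|/2 = 366.
Hole:
Apply the surveyor's formula: 2A = Σ (x_i·y_{i+1} − x_{i+1}·y_i), indices taken mod 4.
Cross-terms: 0, -1, 15, 0  ⇒  Σ = 14
Area = |Σ|/2 = 7.
Net area = 366 − 7 = 359.

359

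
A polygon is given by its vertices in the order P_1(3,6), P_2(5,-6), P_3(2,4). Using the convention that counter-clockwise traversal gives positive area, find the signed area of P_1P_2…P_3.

-8

Cross-terms: -48, 32, 0  ⇒  Σ = -16
Signed area = Σ/2 = -8 (negative ⇒ clockwise traversal).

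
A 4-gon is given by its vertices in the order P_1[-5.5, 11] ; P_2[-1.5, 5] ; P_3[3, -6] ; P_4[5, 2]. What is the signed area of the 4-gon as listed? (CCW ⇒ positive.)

Apply the shoelace (surveyor's) formula: 2A = Σ (x_i·y_{i+1} − x_{i+1}·y_i), indices taken mod 4.
P_1→P_2: (-5.5)(5) − (-1.5)(11) = -11
P_2→P_3: (-1.5)(-6) − (3)(5) = -6
P_3→P_4: (3)(2) − (5)(-6) = 36
P_4→P_1: (5)(11) − (-5.5)(2) = 66
Σ = 85
Signed area = Σ/2 = 42.5 (positive ⇒ counter-clockwise traversal).

42.5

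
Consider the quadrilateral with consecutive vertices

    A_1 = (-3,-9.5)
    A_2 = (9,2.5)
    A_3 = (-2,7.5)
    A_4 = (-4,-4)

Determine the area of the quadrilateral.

107.25

Σ = (78) + (72.5) + (38) + (26) = 214.5
Area = |Σ|/2 = 107.25.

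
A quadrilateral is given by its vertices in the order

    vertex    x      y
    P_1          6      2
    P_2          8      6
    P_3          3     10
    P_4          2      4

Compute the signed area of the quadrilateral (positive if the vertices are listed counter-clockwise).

27

Apply the shoelace (surveyor's) formula: 2A = Σ (x_i·y_{i+1} − x_{i+1}·y_i), indices taken mod 4.
Σ = (20) + (62) + (-8) + (-20) = 54
Signed area = Σ/2 = 27 (positive ⇒ counter-clockwise traversal).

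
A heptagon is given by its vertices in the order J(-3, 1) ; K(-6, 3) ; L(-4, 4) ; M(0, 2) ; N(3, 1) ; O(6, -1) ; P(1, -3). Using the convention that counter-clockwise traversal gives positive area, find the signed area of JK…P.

-31.5

Apply the shoelace formula: 2A = Σ (x_i·y_{i+1} − x_{i+1}·y_i), indices taken mod 7.
Σ = (-3) + (-12) + (-8) + (-6) + (-9) + (-17) + (-8) = -63
Signed area = Σ/2 = -31.5 (negative ⇒ clockwise traversal).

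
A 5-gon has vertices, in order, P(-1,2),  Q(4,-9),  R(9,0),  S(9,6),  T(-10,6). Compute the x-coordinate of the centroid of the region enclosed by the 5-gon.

Apply the surveyor's formula. First the cross-terms c_i = x_i·y_{i+1} − x_{i+1}·y_i:
  1, 81, 54, 114, -14  ⇒  2A = 236, A = 118.
Then Σ (x_i + x_{i+1})·c_i = 2068, so x̄ = 2068 / (6·118) = 517/177.

517/177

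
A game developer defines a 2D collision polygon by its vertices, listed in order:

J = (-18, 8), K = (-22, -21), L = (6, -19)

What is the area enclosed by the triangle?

402

Apply the shoelace (surveyor's) formula: 2A = Σ (x_i·y_{i+1} − x_{i+1}·y_i), indices taken mod 3.
J→K: (-18)(-21) − (-22)(8) = 554
K→L: (-22)(-19) − (6)(-21) = 544
L→J: (6)(8) − (-18)(-19) = -294
Σ = 804
Area = |Σ|/2 = 402.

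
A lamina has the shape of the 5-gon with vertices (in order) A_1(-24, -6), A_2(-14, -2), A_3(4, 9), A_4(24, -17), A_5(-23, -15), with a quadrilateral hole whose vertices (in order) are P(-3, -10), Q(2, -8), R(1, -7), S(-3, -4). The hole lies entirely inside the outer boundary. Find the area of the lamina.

Outer boundary:
Apply the surveyor's formula: 2A = Σ (x_i·y_{i+1} − x_{i+1}·y_i), indices taken mod 5.
Σ = (-36) + (-118) + (-284) + (-751) + (-222) = -1411
Area = |Σ|/2 = 705.5.
Hole:
Apply the shoelace formula: 2A = Σ (x_i·y_{i+1} − x_{i+1}·y_i), indices taken mod 4.
Cross-terms: 44, -6, -25, 18  ⇒  Σ = 31
Area = |Σ|/2 = 15.5.
Net area = 705.5 − 15.5 = 690.

690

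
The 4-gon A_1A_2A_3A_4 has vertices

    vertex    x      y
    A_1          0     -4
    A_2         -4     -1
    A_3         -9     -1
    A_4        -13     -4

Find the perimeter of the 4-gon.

|A_1A_2| = √((-4)² + (3)²) = √25 = 5
|A_2A_3| = √((-5)² + (0)²) = √25 = 5
|A_3A_4| = √((-4)² + (-3)²) = √25 = 5
|A_4A_1| = √((13)² + (0)²) = √169 = 13
Perimeter = 5 + 5 + 5 + 13 = 28.

28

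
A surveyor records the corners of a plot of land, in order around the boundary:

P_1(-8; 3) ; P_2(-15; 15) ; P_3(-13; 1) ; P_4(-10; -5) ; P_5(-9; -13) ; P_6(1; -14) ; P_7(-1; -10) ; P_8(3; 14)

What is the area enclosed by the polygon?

Apply the shoelace formula: 2A = Σ (x_i·y_{i+1} − x_{i+1}·y_i), indices taken mod 8.
Σ = (-75) + (180) + (75) + (85) + (139) + (-24) + (16) + (121) = 517
Area = |Σ|/2 = 258.5.

258.5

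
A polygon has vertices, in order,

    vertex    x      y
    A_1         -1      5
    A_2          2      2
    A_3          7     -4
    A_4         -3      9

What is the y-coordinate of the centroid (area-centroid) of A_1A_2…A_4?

131/33

Apply the shoelace (surveyor's) formula. First the cross-terms c_i = x_i·y_{i+1} − x_{i+1}·y_i:
  -12, -22, 51, -6  ⇒  2A = 11, A = 5.5.
Then Σ (y_i + y_{i+1})·c_i = 131, so ȳ = 131 / (6·5.5) = 131/33.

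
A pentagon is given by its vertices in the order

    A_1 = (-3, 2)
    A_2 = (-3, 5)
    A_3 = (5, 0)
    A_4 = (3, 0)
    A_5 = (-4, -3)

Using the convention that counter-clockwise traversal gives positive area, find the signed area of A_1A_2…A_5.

-30

Apply Gauss's area formula: 2A = Σ (x_i·y_{i+1} − x_{i+1}·y_i), indices taken mod 5.
Σ = (-9) + (-25) + (0) + (-9) + (-17) = -60
Signed area = Σ/2 = -30 (negative ⇒ clockwise traversal).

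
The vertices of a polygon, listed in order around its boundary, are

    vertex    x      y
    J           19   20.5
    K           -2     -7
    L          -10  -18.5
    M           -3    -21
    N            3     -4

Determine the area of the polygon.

121

Cross-terms: -92, -33, 154.5, 75, 137.5  ⇒  Σ = 242
Area = |Σ|/2 = 121.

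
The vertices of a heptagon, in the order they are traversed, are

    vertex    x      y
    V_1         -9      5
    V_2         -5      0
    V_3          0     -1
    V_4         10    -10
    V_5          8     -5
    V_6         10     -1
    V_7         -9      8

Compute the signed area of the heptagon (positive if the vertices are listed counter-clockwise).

105

Apply the shoelace (surveyor's) formula: 2A = Σ (x_i·y_{i+1} − x_{i+1}·y_i), indices taken mod 7.
V_1→V_2: (-9)(0) − (-5)(5) = 25
V_2→V_3: (-5)(-1) − (0)(0) = 5
V_3→V_4: (0)(-10) − (10)(-1) = 10
V_4→V_5: (10)(-5) − (8)(-10) = 30
V_5→V_6: (8)(-1) − (10)(-5) = 42
V_6→V_7: (10)(8) − (-9)(-1) = 71
V_7→V_1: (-9)(5) − (-9)(8) = 27
Σ = 210
Signed area = Σ/2 = 105 (positive ⇒ counter-clockwise traversal).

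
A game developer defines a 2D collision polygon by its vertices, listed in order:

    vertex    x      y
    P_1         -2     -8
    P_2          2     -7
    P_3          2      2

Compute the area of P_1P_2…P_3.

Apply Gauss's area formula: 2A = Σ (x_i·y_{i+1} − x_{i+1}·y_i), indices taken mod 3.
Cross-terms: 30, 18, -12  ⇒  Σ = 36
Area = |Σ|/2 = 18.

18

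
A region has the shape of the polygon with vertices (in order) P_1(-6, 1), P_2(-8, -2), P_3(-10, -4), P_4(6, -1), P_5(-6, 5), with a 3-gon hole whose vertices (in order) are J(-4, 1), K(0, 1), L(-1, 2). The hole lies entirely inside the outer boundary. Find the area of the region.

Outer boundary:
P_1→P_2: (-6)(-2) − (-8)(1) = 20
P_2→P_3: (-8)(-4) − (-10)(-2) = 12
P_3→P_4: (-10)(-1) − (6)(-4) = 34
P_4→P_5: (6)(5) − (-6)(-1) = 24
P_5→P_1: (-6)(1) − (-6)(5) = 24
Σ = 114
Area = |Σ|/2 = 57.
Hole:
Apply the shoelace (surveyor's) formula: 2A = Σ (x_i·y_{i+1} − x_{i+1}·y_i), indices taken mod 3.
Σ = (-4) + (1) + (7) = 4
Area = |Σ|/2 = 2.
Net area = 57 − 2 = 55.

55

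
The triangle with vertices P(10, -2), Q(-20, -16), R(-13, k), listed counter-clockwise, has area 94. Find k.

Write out the shoelace sum; only the two edges meeting at R involve k:
2·Area = [((-20)·k − (-13)·(-16)) + ((-13)·(-2) − 10·k)] + -200
       = -30·k + -382 = 188
⇒ k = -19.

-19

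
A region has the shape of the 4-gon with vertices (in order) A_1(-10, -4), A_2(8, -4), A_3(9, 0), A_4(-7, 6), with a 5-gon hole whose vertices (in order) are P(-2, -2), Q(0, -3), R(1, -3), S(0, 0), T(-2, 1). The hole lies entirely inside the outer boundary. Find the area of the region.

Outer boundary:
Cross-terms: 72, 36, 54, 88  ⇒  Σ = 250
Area = |Σ|/2 = 125.
Hole:
Apply the shoelace (surveyor's) formula: 2A = Σ (x_i·y_{i+1} − x_{i+1}·y_i), indices taken mod 5.
Cross-terms: 6, 3, 0, 0, 6  ⇒  Σ = 15
Area = |Σ|/2 = 7.5.
Net area = 125 − 7.5 = 117.5.

117.5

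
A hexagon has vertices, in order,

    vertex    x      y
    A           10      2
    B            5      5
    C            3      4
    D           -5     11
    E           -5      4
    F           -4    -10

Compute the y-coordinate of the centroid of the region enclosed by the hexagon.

57/97

Apply the shoelace (surveyor's) formula. First the cross-terms c_i = x_i·y_{i+1} − x_{i+1}·y_i:
  40, 5, 53, 35, 66, 92  ⇒  2A = 291, A = 145.5.
Then Σ (y_i + y_{i+1})·c_i = 513, so ȳ = 513 / (6·145.5) = 57/97.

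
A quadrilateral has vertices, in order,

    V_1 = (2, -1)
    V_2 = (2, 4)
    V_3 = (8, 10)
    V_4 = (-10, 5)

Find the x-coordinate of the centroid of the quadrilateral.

-20/23

Apply Gauss's area formula. First the cross-terms c_i = x_i·y_{i+1} − x_{i+1}·y_i:
  10, -12, 140, 0  ⇒  2A = 138, A = 69.
Then Σ (x_i + x_{i+1})·c_i = -360, so x̄ = -360 / (6·69) = -20/23.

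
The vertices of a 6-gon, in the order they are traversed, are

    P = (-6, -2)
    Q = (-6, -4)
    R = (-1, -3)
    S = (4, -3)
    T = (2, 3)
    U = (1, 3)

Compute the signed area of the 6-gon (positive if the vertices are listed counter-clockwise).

P→Q: (-6)(-4) − (-6)(-2) = 12
Q→R: (-6)(-3) − (-1)(-4) = 14
R→S: (-1)(-3) − (4)(-3) = 15
S→T: (4)(3) − (2)(-3) = 18
T→U: (2)(3) − (1)(3) = 3
U→P: (1)(-2) − (-6)(3) = 16
Σ = 78
Signed area = Σ/2 = 39 (positive ⇒ counter-clockwise traversal).

39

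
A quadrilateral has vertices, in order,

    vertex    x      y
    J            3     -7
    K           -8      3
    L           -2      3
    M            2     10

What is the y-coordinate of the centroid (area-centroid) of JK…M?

Apply the shoelace formula. First the cross-terms c_i = x_i·y_{i+1} − x_{i+1}·y_i:
  -47, -18, -26, -44  ⇒  2A = -135, A = -67.5.
Then Σ (y_i + y_{i+1})·c_i = -390, so ȳ = -390 / (6·(-67.5)) = 26/27.

26/27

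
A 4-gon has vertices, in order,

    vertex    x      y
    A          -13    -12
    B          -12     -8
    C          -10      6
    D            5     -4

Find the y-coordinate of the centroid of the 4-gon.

Apply Gauss's area formula. First the cross-terms c_i = x_i·y_{i+1} − x_{i+1}·y_i:
  -40, -152, 10, -112  ⇒  2A = -294, A = -147.
Then Σ (y_i + y_{i+1})·c_i = 2916, so ȳ = 2916 / (6·(-147)) = -162/49.

-162/49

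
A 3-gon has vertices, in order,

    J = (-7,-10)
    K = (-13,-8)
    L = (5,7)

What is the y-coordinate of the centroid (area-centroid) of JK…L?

Apply the surveyor's formula. First the cross-terms c_i = x_i·y_{i+1} − x_{i+1}·y_i:
  -74, -51, -1  ⇒  2A = -126, A = -63.
Then Σ (y_i + y_{i+1})·c_i = 1386, so ȳ = 1386 / (6·(-63)) = -11/3.

-11/3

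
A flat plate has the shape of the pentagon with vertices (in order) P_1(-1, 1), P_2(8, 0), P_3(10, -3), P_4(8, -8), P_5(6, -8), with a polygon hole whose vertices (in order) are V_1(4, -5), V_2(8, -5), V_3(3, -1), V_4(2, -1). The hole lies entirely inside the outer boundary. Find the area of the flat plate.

43

Outer boundary:
Apply the shoelace formula: 2A = Σ (x_i·y_{i+1} − x_{i+1}·y_i), indices taken mod 5.
Cross-terms: -8, -24, -56, -16, -2  ⇒  Σ = -106
Area = |Σ|/2 = 53.
Hole:
Apply the shoelace formula: 2A = Σ (x_i·y_{i+1} − x_{i+1}·y_i), indices taken mod 4.
V_1→V_2: (4)(-5) − (8)(-5) = 20
V_2→V_3: (8)(-1) − (3)(-5) = 7
V_3→V_4: (3)(-1) − (2)(-1) = -1
V_4→V_1: (2)(-5) − (4)(-1) = -6
Σ = 20
Area = |Σ|/2 = 10.
Net area = 53 − 10 = 43.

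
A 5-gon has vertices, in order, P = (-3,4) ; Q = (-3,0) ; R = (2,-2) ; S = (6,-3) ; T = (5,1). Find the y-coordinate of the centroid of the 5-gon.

Apply the shoelace (surveyor's) formula. First the cross-terms c_i = x_i·y_{i+1} − x_{i+1}·y_i:
  12, 6, 6, 21, 23  ⇒  2A = 68, A = 34.
Then Σ (y_i + y_{i+1})·c_i = 79, so ȳ = 79 / (6·34) = 79/204.

79/204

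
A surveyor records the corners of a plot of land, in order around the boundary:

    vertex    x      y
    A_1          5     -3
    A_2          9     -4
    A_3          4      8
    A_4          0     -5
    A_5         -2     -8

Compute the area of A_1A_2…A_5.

Apply Gauss's area formula: 2A = Σ (x_i·y_{i+1} − x_{i+1}·y_i), indices taken mod 5.
A_1→A_2: (5)(-4) − (9)(-3) = 7
A_2→A_3: (9)(8) − (4)(-4) = 88
A_3→A_4: (4)(-5) − (0)(8) = -20
A_4→A_5: (0)(-8) − (-2)(-5) = -10
A_5→A_1: (-2)(-3) − (5)(-8) = 46
Σ = 111
Area = |Σ|/2 = 55.5.

55.5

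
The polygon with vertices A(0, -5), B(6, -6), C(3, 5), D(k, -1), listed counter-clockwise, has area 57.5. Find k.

Write out the shoelace sum; only the two edges meeting at D involve k:
2·Area = [(3·(-1) − k·5) + (k·(-5) − 0·(-1))] + 78
       = -10·k + 75 = 115
⇒ k = -4.

-4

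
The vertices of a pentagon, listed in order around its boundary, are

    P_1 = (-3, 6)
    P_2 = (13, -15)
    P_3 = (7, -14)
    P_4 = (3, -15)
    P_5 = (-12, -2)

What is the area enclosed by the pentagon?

218.5

Apply the surveyor's formula: 2A = Σ (x_i·y_{i+1} − x_{i+1}·y_i), indices taken mod 5.
P_1→P_2: (-3)(-15) − (13)(6) = -33
P_2→P_3: (13)(-14) − (7)(-15) = -77
P_3→P_4: (7)(-15) − (3)(-14) = -63
P_4→P_5: (3)(-2) − (-12)(-15) = -186
P_5→P_1: (-12)(6) − (-3)(-2) = -78
Σ = -437
Area = |Σ|/2 = 218.5.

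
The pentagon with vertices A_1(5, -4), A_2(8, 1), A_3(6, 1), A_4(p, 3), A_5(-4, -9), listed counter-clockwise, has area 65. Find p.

Write out the shoelace sum; only the two edges meeting at A_4 involve p:
2·Area = [(6·3 − p·1) + (p·(-9) − (-4)·3)] + 100
       = -10·p + 130 = 130
⇒ p = 0.

0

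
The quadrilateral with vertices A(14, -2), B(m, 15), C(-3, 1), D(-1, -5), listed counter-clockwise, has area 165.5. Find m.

Write out the shoelace sum; only the two edges meeting at B involve m:
2·Area = [(14·15 − m·(-2)) + (m·1 − (-3)·15)] + 88
       = 3·m + 343 = 331
⇒ m = -4.

-4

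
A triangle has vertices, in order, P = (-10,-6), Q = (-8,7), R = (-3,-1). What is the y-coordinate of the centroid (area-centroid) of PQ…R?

Apply the surveyor's formula. First the cross-terms c_i = x_i·y_{i+1} − x_{i+1}·y_i:
  -118, 29, 8  ⇒  2A = -81, A = -40.5.
Then Σ (y_i + y_{i+1})·c_i = 0, so ȳ = 0 / (6·(-40.5)) = 0.

0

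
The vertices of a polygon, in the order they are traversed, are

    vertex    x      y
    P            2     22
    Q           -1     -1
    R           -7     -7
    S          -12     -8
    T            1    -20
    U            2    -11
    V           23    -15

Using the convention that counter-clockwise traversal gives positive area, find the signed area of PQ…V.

Apply the surveyor's formula: 2A = Σ (x_i·y_{i+1} − x_{i+1}·y_i), indices taken mod 7.
Cross-terms: 20, 0, -28, 248, 29, 223, 536  ⇒  Σ = 1028
Signed area = Σ/2 = 514 (positive ⇒ counter-clockwise traversal).

514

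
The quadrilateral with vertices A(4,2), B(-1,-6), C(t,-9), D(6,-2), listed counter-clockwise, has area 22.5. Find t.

The doubled signed area Σ (x_i y_{i+1} − x_{i+1} y_i) is linear in t.
With t=0 it equals 61; the coefficient of t is 4 (from the two edges through C).
So 4·t + 61 = 2·22.5 = 45 ⇒ t = -4.

-4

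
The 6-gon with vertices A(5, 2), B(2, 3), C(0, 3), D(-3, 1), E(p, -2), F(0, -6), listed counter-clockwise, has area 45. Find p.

Write out the shoelace sum; only the two edges meeting at E involve p:
2·Area = [((-3)·(-2) − p·1) + (p·(-6) − 0·(-2))] + 56
       = -7·p + 62 = 90
⇒ p = -4.

-4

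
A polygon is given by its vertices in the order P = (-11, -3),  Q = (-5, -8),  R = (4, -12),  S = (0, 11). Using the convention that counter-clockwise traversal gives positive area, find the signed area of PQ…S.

165

Σ = (73) + (92) + (44) + (121) = 330
Signed area = Σ/2 = 165 (positive ⇒ counter-clockwise traversal).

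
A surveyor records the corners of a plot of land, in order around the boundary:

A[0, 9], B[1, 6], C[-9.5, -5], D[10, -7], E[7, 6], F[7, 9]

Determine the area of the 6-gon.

176.25

Apply the shoelace (surveyor's) formula: 2A = Σ (x_i·y_{i+1} − x_{i+1}·y_i), indices taken mod 6.
Cross-terms: -9, 52, 116.5, 109, 21, 63  ⇒  Σ = 352.5
Area = |Σ|/2 = 176.25.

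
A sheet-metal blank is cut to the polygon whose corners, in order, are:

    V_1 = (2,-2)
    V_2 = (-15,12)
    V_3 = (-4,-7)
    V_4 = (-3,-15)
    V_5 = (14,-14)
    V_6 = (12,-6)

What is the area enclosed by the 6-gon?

255

Apply the shoelace formula: 2A = Σ (x_i·y_{i+1} − x_{i+1}·y_i), indices taken mod 6.
Σ = (-6) + (153) + (39) + (252) + (84) + (-12) = 510
Area = |Σ|/2 = 255.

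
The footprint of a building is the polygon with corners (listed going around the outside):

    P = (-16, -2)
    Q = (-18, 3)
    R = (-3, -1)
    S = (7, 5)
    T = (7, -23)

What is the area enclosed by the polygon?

321.5

Apply the shoelace (surveyor's) formula: 2A = Σ (x_i·y_{i+1} − x_{i+1}·y_i), indices taken mod 5.
Σ = (-84) + (27) + (-8) + (-196) + (-382) = -643
Area = |Σ|/2 = 321.5.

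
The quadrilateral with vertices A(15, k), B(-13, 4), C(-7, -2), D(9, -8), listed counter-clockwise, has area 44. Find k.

Write out the shoelace sum; only the two edges meeting at A involve k:
2·Area = [(9·k − 15·(-8)) + (15·4 − (-13)·k)] + 128
       = 22·k + 308 = 88
⇒ k = -10.

-10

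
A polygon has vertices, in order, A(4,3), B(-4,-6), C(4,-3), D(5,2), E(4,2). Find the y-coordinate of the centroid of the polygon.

-283/159

Apply the shoelace (surveyor's) formula. First the cross-terms c_i = x_i·y_{i+1} − x_{i+1}·y_i:
  -12, 36, 23, 2, 4  ⇒  2A = 53, A = 26.5.
Then Σ (y_i + y_{i+1})·c_i = -283, so ȳ = -283 / (6·26.5) = -283/159.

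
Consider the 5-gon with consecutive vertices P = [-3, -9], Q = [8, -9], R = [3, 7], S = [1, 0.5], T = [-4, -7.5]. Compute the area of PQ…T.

92.25

Apply the shoelace formula: 2A = Σ (x_i·y_{i+1} − x_{i+1}·y_i), indices taken mod 5.
Σ = (99) + (83) + (-5.5) + (-5.5) + (13.5) = 184.5
Area = |Σ|/2 = 92.25.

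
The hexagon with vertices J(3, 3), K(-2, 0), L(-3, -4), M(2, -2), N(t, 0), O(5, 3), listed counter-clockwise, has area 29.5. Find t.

Write out the shoelace sum; only the two edges meeting at N involve t:
2·Area = [(2·0 − t·(-2)) + (t·3 − 5·0)] + 34
       = 5·t + 34 = 59
⇒ t = 5.

5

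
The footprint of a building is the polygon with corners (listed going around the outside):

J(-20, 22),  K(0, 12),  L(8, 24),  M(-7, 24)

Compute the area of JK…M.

Apply Gauss's area formula: 2A = Σ (x_i·y_{i+1} − x_{i+1}·y_i), indices taken mod 4.
Σ = (-240) + (-96) + (360) + (326) = 350
Area = |Σ|/2 = 175.

175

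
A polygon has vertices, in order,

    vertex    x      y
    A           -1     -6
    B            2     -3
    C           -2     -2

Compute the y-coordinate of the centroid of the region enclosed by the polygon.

Apply the shoelace (surveyor's) formula. First the cross-terms c_i = x_i·y_{i+1} − x_{i+1}·y_i:
  15, -10, 10  ⇒  2A = 15, A = 7.5.
Then Σ (y_i + y_{i+1})·c_i = -165, so ȳ = -165 / (6·7.5) = -11/3.

-11/3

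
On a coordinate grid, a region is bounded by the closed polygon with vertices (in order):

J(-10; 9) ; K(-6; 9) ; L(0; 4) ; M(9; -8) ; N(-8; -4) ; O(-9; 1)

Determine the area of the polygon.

Apply the shoelace (surveyor's) formula: 2A = Σ (x_i·y_{i+1} − x_{i+1}·y_i), indices taken mod 6.
Σ = (-36) + (-24) + (-36) + (-100) + (-44) + (-71) = -311
Area = |Σ|/2 = 155.5.

155.5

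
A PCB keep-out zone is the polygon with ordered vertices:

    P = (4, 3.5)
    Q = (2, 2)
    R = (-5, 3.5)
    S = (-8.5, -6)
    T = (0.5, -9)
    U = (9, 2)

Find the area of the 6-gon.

Σ = (1) + (17) + (59.75) + (79.5) + (82) + (23.5) = 262.75
Area = |Σ|/2 = 131.375.

131.375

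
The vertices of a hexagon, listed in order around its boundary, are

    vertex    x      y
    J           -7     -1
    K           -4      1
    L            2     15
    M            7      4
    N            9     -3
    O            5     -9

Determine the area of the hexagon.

Cross-terms: -11, -62, -97, -57, -66, -68  ⇒  Σ = -361
Area = |Σ|/2 = 180.5.

180.5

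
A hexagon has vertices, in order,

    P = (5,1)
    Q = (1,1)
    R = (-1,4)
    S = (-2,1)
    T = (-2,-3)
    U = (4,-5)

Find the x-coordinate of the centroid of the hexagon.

Apply the surveyor's formula. First the cross-terms c_i = x_i·y_{i+1} − x_{i+1}·y_i:
  4, 5, 7, 8, 22, 29  ⇒  2A = 75, A = 37.5.
Then Σ (x_i + x_{i+1})·c_i = 276, so x̄ = 276 / (6·37.5) = 92/75.

92/75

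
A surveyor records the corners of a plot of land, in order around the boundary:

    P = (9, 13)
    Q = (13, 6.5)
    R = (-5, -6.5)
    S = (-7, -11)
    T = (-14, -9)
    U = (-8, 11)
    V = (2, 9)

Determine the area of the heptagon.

309.5

Apply the shoelace (surveyor's) formula: 2A = Σ (x_i·y_{i+1} − x_{i+1}·y_i), indices taken mod 7.
Σ = (-110.5) + (-52) + (9.5) + (-91) + (-226) + (-94) + (-55) = -619
Area = |Σ|/2 = 309.5.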